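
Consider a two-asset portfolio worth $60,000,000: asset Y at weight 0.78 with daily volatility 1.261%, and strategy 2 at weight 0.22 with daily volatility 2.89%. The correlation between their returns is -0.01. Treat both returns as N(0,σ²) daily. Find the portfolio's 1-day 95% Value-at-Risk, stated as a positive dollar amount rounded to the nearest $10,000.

$1,150,000

σ_p² = 0.78²·1.261² + 0.22²·2.89² + 2·-0.01·0.78·0.22·1.261·2.89 = 1.3592 (%²).
σ_p = √1.3592 = 1.166%.
At 95%, z = 1.645.
VaR = 1.645 × 1.166% = 1.918%; on $60,000,000 that is $1,150,800.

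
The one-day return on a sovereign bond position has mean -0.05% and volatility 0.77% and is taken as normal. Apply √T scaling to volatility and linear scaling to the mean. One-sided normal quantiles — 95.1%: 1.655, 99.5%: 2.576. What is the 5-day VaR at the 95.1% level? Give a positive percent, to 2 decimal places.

3.10%

σ_{5d} = 0.77% × √5 = 1.722%; μ_{5d} = 5 × -0.05% = -0.250%.
VaR = −(-0.250%) + 1.655 × 1.722% = 3.100%.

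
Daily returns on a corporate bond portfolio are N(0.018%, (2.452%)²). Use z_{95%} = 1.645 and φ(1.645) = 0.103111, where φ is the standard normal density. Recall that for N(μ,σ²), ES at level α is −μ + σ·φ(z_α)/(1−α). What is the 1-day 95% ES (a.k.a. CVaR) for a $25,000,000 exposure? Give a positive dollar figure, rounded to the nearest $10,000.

Tail multiplier: φ(z)/(1−α) = 0.103111 / 0.05 = 2.062.
ES = −(0.018%) + 2.452% × 2.062 = 5.038%.
On $25,000,000: 0.05038 × $25,000,000 = $1,259,500.

$1,260,000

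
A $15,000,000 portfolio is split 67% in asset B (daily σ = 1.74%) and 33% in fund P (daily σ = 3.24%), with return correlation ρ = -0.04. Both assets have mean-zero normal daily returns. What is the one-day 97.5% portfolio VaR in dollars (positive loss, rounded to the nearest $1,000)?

$456,000

σ_p² = 0.67²·1.74² + 0.33²·3.24² + 2·-0.04·0.67·0.33·1.74·3.24 = 2.4026 (%²).
σ_p = √2.4026 = 1.550%.
At 97.5%, z = 1.960.
VaR = 1.960 × 1.550% = 3.038%; on $15,000,000 that is $455,700.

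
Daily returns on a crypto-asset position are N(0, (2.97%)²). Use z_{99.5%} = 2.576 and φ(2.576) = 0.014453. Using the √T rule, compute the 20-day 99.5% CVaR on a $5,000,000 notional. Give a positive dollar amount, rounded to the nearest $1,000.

σ_{20d} = 2.97% × √20 = 13.282%.
ES multiplier = φ(z)/(1−α) = 0.014453/0.005 = 2.891.
ES = 13.282% × 2.891 = 38.398%; on $5,000,000: $1,919,900.

$1,920,000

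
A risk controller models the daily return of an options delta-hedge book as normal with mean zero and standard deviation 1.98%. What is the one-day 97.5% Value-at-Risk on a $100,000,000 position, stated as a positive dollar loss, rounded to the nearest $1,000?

$3,881,000

At 97.5% one-sided, z = 1.960.
VaR = z·σ = 1.960 × 1.98% = 3.881%.
On $100,000,000: 0.03881 × $100,000,000 = $3,881,000.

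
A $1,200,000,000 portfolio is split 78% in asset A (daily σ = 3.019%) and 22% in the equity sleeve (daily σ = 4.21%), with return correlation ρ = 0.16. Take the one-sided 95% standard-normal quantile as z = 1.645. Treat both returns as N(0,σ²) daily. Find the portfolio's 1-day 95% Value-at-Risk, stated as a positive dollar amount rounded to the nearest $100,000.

σ_p² = 0.78²·3.019² + 0.22²·4.21² + 2·0.16·0.78·0.22·3.019·4.21 = 7.1010 (%²).
σ_p = √7.1010 = 2.665%.
VaR = 1.645 × 2.665% = 4.384%; on $1,200,000,000 that is $52,608,000.

$52,600,000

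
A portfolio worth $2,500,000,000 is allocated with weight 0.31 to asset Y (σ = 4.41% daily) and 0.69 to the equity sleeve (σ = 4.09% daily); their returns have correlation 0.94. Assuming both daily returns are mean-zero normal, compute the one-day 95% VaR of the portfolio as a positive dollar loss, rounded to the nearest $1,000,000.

$170,000,000

σ_p² = 0.31²·4.41² + 0.69²·4.09² + 2·0.94·0.31·0.69·4.41·4.09 = 17.0864 (%²).
σ_p = √17.0864 = 4.134%.
At 95%, z = 1.645.
VaR = 1.645 × 4.134% = 6.800%; on $2,500,000,000 that is $170,000,000.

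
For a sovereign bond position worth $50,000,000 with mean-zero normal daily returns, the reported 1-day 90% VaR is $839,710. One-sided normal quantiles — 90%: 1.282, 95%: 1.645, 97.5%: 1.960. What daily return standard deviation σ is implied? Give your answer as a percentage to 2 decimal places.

VaR as a fraction: $839,710 / $50,000,000 = 1.679%.
σ = VaR / z = 1.679% / 1.282 = 1.310%.

1.31%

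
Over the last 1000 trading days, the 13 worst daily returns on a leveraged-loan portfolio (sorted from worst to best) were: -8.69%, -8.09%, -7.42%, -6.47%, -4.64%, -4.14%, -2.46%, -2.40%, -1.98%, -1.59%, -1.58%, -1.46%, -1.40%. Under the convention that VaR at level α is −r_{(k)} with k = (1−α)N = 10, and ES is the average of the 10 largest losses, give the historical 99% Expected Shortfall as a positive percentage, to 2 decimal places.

The 10 worst returns sum to -47.88%.
ES = −(-47.88%) / 10 = 4.788% ≈ 4.79%.

4.79%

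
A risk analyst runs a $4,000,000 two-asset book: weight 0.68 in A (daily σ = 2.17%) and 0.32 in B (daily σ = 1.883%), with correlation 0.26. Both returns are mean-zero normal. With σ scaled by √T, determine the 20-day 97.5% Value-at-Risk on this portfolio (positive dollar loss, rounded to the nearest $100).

σ_p = √(0.68²·2.17² + 0.32²·1.883² + 2·0.26·0.68·0.32·2.17·1.883) = 1.733%.
σ_{20d} = 1.733% × √20 = 7.750%.
z(97.5%) = 1.960.
VaR = 1.960 × 7.750% = 15.190%; on $4,000,000 that is $607,600.

$607,600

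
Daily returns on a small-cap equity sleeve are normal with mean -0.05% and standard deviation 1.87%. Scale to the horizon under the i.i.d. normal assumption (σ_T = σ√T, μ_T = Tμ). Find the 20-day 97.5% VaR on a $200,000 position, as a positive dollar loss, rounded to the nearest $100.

$34,800

At 97.5%, z = 1.960.
σ_{20d} = 1.87% × √20 = 8.363%; μ_{20d} = 20 × -0.05% = -1.000%.
VaR = −(-1.000%) + 1.960 × 8.363% = 17.391%.
On $200,000: 0.17391 × $200,000 = $34,782.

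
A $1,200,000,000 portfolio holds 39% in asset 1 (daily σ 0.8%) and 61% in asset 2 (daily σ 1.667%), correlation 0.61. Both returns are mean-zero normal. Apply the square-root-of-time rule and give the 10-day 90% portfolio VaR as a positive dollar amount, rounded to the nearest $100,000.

σ_p = √(0.39²·0.8² + 0.61²·1.667² + 2·0.61·0.39·0.61·0.8·1.667) = 1.232%.
σ_{10d} = 1.232% × √10 = 3.896%.
z(90%) = 1.282.
VaR = 1.282 × 3.896% = 4.995%; on $1,200,000,000 that is $59,940,000.

$59,900,000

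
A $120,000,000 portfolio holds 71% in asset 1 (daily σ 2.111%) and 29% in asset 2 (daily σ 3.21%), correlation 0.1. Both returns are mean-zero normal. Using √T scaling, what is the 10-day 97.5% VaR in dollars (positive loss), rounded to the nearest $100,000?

$13,700,000

σ_p = √(0.71²·2.111² + 0.29²·3.21² + 2·0.1·0.71·0.29·2.111·3.21) = 1.842%.
σ_{10d} = 1.842% × √10 = 5.825%.
z(97.5%) = 1.960.
VaR = 1.960 × 5.825% = 11.417%; on $120,000,000 that is $13,700,400.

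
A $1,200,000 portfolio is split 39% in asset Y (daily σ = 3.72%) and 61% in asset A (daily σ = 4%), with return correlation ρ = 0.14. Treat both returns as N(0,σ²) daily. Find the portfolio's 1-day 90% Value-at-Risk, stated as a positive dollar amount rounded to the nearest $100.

σ_p² = 0.39²·3.72² + 0.61²·4² + 2·0.14·0.39·0.61·3.72·4 = 9.0496 (%²).
σ_p = √9.0496 = 3.008%.
At 90%, z = 1.282.
VaR = 1.282 × 3.008% = 3.856%; on $1,200,000 that is $46,272.

$46,300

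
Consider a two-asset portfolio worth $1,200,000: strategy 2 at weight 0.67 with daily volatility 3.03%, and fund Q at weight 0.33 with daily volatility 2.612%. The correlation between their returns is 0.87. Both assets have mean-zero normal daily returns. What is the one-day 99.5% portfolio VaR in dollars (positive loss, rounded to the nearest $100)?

σ_p² = 0.67²·3.03² + 0.33²·2.612² + 2·0.87·0.67·0.33·3.03·2.612 = 7.9090 (%²).
σ_p = √7.9090 = 2.812%.
At 99.5%, z = 2.576.
VaR = 2.576 × 2.812% = 7.244%; on $1,200,000 that is $86,928.

$86,900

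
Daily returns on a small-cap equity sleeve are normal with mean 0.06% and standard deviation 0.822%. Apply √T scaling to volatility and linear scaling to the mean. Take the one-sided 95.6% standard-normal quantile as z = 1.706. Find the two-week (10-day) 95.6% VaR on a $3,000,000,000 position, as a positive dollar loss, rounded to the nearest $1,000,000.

σ_{10d} = 0.822% × √10 = 2.599%; μ_{10d} = 10 × 0.06% = 0.600%.
VaR = −(0.600%) + 1.706 × 2.599% = 3.834%.
On $3,000,000,000: 0.03834 × $3,000,000,000 = $115,020,000.

$115,000,000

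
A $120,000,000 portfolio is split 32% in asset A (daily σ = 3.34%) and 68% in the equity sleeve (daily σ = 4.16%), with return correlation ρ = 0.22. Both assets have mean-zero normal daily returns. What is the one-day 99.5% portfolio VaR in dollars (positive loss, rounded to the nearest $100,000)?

σ_p² = 0.32²·3.34² + 0.68²·4.16² + 2·0.22·0.32·0.68·3.34·4.16 = 10.4747 (%²).
σ_p = √10.4747 = 3.236%.
At 99.5%, z = 2.576.
VaR = 2.576 × 3.236% = 8.336%; on $120,000,000 that is $10,003,200.

$10,000,000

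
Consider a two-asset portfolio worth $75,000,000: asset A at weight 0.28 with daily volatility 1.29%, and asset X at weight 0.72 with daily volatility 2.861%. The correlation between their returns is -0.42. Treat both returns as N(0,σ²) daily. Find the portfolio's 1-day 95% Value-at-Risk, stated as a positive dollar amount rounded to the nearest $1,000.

$2,389,000

σ_p² = 0.28²·1.29² + 0.72²·2.861² + 2·-0.42·0.28·0.72·1.29·2.861 = 3.7487 (%²).
σ_p = √3.7487 = 1.936%.
At 95%, z = 1.645.
VaR = 1.645 × 1.936% = 3.185%; on $75,000,000 that is $2,388,750.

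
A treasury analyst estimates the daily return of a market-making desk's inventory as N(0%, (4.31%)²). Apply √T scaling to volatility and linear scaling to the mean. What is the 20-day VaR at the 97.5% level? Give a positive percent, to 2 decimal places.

37.78%

At 97.5%, z = 1.960.
σ_{20d} = 4.31% × √20 = 19.275%.
VaR = 1.960 × 19.275% = 37.779%.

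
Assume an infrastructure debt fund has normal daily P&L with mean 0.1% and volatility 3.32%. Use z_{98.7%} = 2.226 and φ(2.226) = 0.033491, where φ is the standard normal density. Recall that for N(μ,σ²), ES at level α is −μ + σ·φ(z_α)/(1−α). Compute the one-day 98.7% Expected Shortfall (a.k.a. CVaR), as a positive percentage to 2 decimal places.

Tail multiplier: φ(z)/(1−α) = 0.033491 / 0.013 = 2.576.
ES = −(0.1%) + 3.32% × 2.576 = 8.452%.

8.45%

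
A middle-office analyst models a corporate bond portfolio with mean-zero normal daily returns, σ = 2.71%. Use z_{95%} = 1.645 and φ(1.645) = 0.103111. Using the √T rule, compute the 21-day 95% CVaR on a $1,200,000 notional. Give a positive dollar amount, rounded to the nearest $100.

σ_{21d} = 2.71% × √21 = 12.419%.
ES multiplier = φ(z)/(1−α) = 0.103111/0.05 = 2.062.
ES = 12.419% × 2.062 = 25.608%; on $1,200,000: $307,296.

$307,300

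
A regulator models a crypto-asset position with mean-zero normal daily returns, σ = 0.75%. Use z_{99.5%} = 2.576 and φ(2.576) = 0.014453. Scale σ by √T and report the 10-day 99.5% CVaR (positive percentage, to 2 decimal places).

6.86%

σ_{10d} = 0.75% × √10 = 2.372%.
ES multiplier = φ(z)/(1−α) = 0.014453/0.005 = 2.891.
ES = 2.372% × 2.891 = 6.857%.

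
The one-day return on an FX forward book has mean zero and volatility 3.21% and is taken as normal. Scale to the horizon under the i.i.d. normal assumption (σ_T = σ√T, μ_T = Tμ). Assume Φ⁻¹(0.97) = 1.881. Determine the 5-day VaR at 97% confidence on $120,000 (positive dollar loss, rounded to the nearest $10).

$16,200

σ_{5d} = 3.21% × √5 = 7.178%.
VaR = 1.881 × 7.178% = 13.502%.
On $120,000: 0.13502 × $120,000 = $16,202.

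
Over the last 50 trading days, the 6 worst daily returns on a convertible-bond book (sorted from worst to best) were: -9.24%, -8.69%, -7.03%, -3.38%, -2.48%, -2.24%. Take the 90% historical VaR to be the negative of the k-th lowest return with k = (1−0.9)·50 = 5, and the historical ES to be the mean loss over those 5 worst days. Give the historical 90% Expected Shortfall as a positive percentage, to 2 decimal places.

The 5 worst returns sum to -30.82%.
ES = −(-30.82%) / 5 = 6.164% ≈ 6.16%.

6.16%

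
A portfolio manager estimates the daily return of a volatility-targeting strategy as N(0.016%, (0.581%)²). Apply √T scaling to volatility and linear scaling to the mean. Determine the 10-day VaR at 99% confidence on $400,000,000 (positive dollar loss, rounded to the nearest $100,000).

At 99%, z = 2.326.
σ_{10d} = 0.581% × √10 = 1.837%; μ_{10d} = 10 × 0.016% = 0.160%.
VaR = −(0.160%) + 2.326 × 1.837% = 4.113%.
On $400,000,000: 0.04113 × $400,000,000 = $16,452,000.

$16,500,000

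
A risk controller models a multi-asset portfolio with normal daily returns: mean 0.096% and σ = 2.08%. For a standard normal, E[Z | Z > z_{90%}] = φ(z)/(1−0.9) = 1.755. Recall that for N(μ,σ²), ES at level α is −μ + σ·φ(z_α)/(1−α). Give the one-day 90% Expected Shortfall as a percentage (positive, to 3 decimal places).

3.554%

ES = −(0.096%) + 2.08% × 1.755 = 3.554%.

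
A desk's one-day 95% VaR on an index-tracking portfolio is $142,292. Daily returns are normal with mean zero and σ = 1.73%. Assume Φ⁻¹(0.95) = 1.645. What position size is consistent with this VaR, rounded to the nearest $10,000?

$5,000,000

VaR as a fraction of value: z·σ = 1.645 × 1.73% = 2.84585%.
Position = $142,292 / 0.0284585 = $4,999,982.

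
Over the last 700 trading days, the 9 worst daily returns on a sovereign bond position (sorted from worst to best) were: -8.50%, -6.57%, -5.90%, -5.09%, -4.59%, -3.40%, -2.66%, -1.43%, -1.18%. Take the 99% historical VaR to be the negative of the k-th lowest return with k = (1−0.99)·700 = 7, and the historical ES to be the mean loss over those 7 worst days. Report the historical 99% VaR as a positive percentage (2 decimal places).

k = 7; the 7th lowest return is -2.66%, so VaR = 2.66%.

2.66%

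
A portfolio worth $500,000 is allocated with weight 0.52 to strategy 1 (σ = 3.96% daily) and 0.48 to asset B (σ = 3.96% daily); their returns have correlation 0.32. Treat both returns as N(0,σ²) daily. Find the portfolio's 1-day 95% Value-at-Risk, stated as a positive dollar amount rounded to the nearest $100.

σ_p² = 0.52²·3.96² + 0.48²·3.96² + 2·0.32·0.52·0.48·3.96·3.96 = 10.3584 (%²).
σ_p = √10.3584 = 3.218%.
At 95%, z = 1.645.
VaR = 1.645 × 3.218% = 5.294%; on $500,000 that is $26,470.

$26,500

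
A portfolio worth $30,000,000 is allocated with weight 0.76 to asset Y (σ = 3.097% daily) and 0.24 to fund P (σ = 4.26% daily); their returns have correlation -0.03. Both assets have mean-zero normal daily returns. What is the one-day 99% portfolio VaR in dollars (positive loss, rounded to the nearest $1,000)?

$1,771,000

σ_p² = 0.76²·3.097² + 0.24²·4.26² + 2·-0.03·0.76·0.24·3.097·4.26 = 6.4409 (%²).
σ_p = √6.4409 = 2.538%.
At 99%, z = 2.326.
VaR = 2.326 × 2.538% = 5.903%; on $30,000,000 that is $1,770,900.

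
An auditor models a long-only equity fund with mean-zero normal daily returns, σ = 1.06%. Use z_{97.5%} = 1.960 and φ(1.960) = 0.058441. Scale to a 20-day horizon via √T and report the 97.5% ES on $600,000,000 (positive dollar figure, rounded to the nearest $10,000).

σ_{20d} = 1.06% × √20 = 4.740%.
ES multiplier = φ(z)/(1−α) = 0.058441/0.025 = 2.338.
ES = 4.740% × 2.338 = 11.082%; on $600,000,000: $66,492,000.

$66,490,000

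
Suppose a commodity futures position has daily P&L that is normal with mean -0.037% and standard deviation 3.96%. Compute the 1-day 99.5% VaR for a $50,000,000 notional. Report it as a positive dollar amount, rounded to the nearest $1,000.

At 99.5% one-sided, z = 2.576.
VaR = −μ + z·σ = −(-0.037%) + 2.576 × 3.96% = 10.238%.
On $50,000,000: 0.10238 × $50,000,000 = $5,119,000.

$5,119,000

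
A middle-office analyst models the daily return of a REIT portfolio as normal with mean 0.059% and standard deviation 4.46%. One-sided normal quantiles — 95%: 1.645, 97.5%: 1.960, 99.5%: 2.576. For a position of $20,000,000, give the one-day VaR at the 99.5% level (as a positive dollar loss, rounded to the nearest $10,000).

$2,290,000

VaR = −μ + z·σ = −(0.059%) + 2.576 × 4.46% = 11.430%.
On $20,000,000: 0.11430 × $20,000,000 = $2,286,000.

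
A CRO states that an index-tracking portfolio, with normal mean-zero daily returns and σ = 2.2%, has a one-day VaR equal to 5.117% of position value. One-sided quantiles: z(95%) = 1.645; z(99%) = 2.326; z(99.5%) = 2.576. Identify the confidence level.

99%

Implied z = VaR/σ = 5.117 / 2.2 = 2.326.
This matches z(99%) = 2.326.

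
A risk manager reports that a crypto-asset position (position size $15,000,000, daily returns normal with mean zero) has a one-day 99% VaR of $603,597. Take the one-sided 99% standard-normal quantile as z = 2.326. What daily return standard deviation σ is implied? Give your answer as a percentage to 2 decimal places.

1.73%

VaR as a fraction: $603,597 / $15,000,000 = 4.024%.
σ = VaR / z = 4.024% / 2.326 = 1.730%.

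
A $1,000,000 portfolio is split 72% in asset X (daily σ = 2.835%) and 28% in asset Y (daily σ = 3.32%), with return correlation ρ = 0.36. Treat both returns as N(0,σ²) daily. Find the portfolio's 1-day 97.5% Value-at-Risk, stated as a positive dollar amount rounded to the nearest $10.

$49,570

σ_p² = 0.72²·2.835² + 0.28²·3.32² + 2·0.36·0.72·0.28·2.835·3.32 = 6.3969 (%²).
σ_p = √6.3969 = 2.529%.
At 97.5%, z = 1.960.
VaR = 1.960 × 2.529% = 4.957%; on $1,000,000 that is $49,570.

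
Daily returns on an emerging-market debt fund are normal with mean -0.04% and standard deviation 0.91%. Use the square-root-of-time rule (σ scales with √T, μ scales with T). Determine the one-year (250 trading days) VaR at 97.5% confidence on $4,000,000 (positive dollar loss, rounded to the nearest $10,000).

At 97.5%, z = 1.960.
σ_{250d} = 0.91% × √250 = 14.388%; μ_{250d} = 250 × -0.04% = -10.000%.
VaR = −(-10.000%) + 1.960 × 14.388% = 38.200%.
On $4,000,000: 0.38200 × $4,000,000 = $1,528,000.

$1,530,000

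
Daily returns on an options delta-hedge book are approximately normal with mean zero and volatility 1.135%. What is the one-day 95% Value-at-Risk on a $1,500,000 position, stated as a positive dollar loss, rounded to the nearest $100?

At 95% one-sided, z = 1.645.
VaR = z·σ = 1.645 × 1.135% = 1.867%.
On $1,500,000: 0.01867 × $1,500,000 = $28,005.

$28,000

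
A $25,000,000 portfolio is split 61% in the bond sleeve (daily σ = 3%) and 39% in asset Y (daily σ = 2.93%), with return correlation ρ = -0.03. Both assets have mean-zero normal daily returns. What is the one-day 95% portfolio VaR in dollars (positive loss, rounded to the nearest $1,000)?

$875,000

σ_p² = 0.61²·3² + 0.39²·2.93² + 2·-0.03·0.61·0.39·3·2.93 = 4.5292 (%²).
σ_p = √4.5292 = 2.128%.
At 95%, z = 1.645.
VaR = 1.645 × 2.128% = 3.501%; on $25,000,000 that is $875,250.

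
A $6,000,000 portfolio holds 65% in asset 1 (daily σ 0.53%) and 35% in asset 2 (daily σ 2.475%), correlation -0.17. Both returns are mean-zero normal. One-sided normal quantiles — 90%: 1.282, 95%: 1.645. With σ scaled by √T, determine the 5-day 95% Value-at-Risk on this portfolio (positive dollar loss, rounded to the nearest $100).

$193,400

σ_p = √(0.65²·0.53² + 0.35²·2.475² + 2·-0.17·0.65·0.35·0.53·2.475) = 0.876%.
σ_{5d} = 0.876% × √5 = 1.959%.
VaR = 1.645 × 1.959% = 3.223%; on $6,000,000 that is $193,380.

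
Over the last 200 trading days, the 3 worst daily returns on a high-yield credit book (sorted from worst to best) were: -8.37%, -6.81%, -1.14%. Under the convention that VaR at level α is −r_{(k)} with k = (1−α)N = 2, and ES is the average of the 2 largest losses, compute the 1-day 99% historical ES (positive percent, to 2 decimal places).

7.59%

The 2 worst returns sum to -15.18%.
ES = −(-15.18%) / 2 = 7.59%.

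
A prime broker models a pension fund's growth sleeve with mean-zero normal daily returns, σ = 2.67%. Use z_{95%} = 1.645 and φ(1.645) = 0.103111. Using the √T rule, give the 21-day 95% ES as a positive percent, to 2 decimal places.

25.23%

σ_{21d} = 2.67% × √21 = 12.235%.
ES multiplier = φ(z)/(1−α) = 0.103111/0.05 = 2.062.
ES = 12.235% × 2.062 = 25.229%.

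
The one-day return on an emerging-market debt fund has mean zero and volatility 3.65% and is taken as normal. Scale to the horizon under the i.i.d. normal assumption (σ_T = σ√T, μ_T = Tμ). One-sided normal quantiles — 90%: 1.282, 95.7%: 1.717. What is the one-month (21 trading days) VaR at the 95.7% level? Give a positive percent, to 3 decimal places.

28.719%

σ_{21d} = 3.65% × √21 = 16.726%.
VaR = 1.717 × 16.726% = 28.719%.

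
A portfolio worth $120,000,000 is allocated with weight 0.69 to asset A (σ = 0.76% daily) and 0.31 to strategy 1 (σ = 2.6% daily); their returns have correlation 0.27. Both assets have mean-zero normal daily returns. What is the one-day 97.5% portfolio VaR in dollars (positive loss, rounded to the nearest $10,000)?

σ_p² = 0.69²·0.76² + 0.31²·2.6² + 2·0.27·0.69·0.31·0.76·2.6 = 1.1529 (%²).
σ_p = √1.1529 = 1.074%.
At 97.5%, z = 1.960.
VaR = 1.960 × 1.074% = 2.105%; on $120,000,000 that is $2,526,000.

$2,530,000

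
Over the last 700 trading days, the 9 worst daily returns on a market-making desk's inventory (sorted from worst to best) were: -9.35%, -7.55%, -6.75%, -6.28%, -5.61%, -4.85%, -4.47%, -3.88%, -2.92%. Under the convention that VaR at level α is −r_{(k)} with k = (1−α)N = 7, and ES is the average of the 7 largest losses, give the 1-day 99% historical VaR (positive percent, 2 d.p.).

4.47%

k = 7; the 7th lowest return is -4.47%, so VaR = 4.47%.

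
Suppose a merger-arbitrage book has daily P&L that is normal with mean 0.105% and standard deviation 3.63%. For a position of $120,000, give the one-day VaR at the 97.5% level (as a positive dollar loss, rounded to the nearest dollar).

$8,412

At 97.5% one-sided, z = 1.960.
VaR = −μ + z·σ = −(0.105%) + 1.960 × 3.63% = 7.010%.
On $120,000: 0.07010 × $120,000 = $8,412.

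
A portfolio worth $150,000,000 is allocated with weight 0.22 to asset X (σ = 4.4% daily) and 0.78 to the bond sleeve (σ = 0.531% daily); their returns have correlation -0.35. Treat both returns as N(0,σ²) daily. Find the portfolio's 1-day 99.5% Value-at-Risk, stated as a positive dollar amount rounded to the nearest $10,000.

σ_p² = 0.22²·4.4² + 0.78²·0.531² + 2·-0.35·0.22·0.78·4.4·0.531 = 0.8279 (%²).
σ_p = √0.8279 = 0.910%.
At 99.5%, z = 2.576.
VaR = 2.576 × 0.910% = 2.344%; on $150,000,000 that is $3,516,000.

$3,520,000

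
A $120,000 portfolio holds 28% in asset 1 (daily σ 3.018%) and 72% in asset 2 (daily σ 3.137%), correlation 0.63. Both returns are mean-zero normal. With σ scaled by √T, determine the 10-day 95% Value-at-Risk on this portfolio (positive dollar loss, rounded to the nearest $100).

$17,900

σ_p = √(0.28²·3.018² + 0.72²·3.137² + 2·0.63·0.28·0.72·3.018·3.137) = 2.867%.
σ_{10d} = 2.867% × √10 = 9.066%.
z(95%) = 1.645.
VaR = 1.645 × 9.066% = 14.914%; on $120,000 that is $17,897.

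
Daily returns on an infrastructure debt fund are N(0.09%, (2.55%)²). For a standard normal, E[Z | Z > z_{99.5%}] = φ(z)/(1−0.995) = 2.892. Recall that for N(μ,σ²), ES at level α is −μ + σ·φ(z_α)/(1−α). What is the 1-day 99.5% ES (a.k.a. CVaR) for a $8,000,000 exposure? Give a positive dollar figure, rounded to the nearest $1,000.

ES = −(0.09%) + 2.55% × 2.892 = 7.285%.
On $8,000,000: 0.07285 × $8,000,000 = $582,800.

$583,000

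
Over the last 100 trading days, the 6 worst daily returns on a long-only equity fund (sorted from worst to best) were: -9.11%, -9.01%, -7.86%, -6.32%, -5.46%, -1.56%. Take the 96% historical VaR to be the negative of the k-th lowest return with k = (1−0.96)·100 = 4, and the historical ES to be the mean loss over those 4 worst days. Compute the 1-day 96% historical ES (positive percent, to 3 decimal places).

8.075%

The 4 worst returns sum to -32.30%.
ES = −(-32.30%) / 4 = 8.075%.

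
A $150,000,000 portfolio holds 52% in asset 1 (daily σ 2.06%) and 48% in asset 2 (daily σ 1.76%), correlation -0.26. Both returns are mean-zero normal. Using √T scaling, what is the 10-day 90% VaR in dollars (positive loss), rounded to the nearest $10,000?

$7,170,000

σ_p = √(0.52²·2.06² + 0.48²·1.76² + 2·-0.26·0.52·0.48·2.06·1.76) = 1.179%.
σ_{10d} = 1.179% × √10 = 3.728%.
z(90%) = 1.282.
VaR = 1.282 × 3.728% = 4.779%; on $150,000,000 that is $7,168,500.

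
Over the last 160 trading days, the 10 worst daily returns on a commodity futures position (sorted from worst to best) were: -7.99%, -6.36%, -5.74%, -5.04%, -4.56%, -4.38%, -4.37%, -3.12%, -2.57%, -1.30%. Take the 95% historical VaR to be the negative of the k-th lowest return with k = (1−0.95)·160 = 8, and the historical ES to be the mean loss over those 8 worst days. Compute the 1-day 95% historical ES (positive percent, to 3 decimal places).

The 8 worst returns sum to -41.56%.
ES = −(-41.56%) / 8 = 5.195%.

5.195%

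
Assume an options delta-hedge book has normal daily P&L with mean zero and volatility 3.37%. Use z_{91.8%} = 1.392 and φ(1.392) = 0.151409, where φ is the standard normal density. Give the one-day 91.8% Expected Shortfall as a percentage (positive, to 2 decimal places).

6.22%

Tail multiplier: φ(z)/(1−α) = 0.151409 / 0.082 = 1.846.
ES = 3.37% × 1.846 = 6.221%.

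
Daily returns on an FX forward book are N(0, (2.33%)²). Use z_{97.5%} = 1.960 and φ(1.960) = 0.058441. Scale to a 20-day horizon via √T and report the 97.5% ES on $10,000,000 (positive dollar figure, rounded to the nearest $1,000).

$2,436,000

σ_{20d} = 2.33% × √20 = 10.420%.
ES multiplier = φ(z)/(1−α) = 0.058441/0.025 = 2.338.
ES = 10.420% × 2.338 = 24.362%; on $10,000,000: $2,436,200.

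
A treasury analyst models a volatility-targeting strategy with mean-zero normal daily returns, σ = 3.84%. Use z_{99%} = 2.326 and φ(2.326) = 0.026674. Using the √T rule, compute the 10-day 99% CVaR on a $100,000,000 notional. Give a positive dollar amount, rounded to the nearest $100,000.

$32,400,000

σ_{10d} = 3.84% × √10 = 12.143%.
ES multiplier = φ(z)/(1−α) = 0.026674/0.01 = 2.667.
ES = 12.143% × 2.667 = 32.385%; on $100,000,000: $32,385,000.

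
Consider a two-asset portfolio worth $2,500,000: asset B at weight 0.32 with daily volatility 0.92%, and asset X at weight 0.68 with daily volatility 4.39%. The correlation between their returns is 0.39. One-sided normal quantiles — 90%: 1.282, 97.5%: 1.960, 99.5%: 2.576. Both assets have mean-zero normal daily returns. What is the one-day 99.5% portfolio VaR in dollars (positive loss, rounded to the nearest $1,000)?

σ_p² = 0.32²·0.92² + 0.68²·4.39² + 2·0.39·0.32·0.68·0.92·4.39 = 9.6836 (%²).
σ_p = √9.6836 = 3.112%.
VaR = 2.576 × 3.112% = 8.017%; on $2,500,000 that is $200,425.

$200,000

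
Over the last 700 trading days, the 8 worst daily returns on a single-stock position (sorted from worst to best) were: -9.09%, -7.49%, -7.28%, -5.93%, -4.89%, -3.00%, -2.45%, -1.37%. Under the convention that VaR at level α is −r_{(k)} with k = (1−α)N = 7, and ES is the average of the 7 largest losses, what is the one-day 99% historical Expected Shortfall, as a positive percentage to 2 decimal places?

The 7 worst returns sum to -40.13%.
ES = −(-40.13%) / 7 = 5.7328…% ≈ 5.73%.

5.73%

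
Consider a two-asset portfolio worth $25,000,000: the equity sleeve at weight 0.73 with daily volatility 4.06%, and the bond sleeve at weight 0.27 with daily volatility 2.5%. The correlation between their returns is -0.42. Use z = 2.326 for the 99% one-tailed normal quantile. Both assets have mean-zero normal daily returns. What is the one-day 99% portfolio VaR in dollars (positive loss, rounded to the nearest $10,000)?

$1,600,000

σ_p² = 0.73²·4.06² + 0.27²·2.5² + 2·-0.42·0.73·0.27·4.06·2.5 = 7.5593 (%²).
σ_p = √7.5593 = 2.749%.
VaR = 2.326 × 2.749% = 6.394%; on $25,000,000 that is $1,598,500.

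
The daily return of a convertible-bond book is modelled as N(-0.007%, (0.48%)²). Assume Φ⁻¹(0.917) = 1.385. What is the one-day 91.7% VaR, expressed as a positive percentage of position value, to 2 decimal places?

VaR = −μ + z·σ = −(-0.007%) + 1.385 × 0.48% = 0.672%.

0.67%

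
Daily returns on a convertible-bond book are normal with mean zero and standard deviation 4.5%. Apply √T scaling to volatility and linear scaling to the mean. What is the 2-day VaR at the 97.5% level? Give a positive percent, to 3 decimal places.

12.473%

At 97.5%, z = 1.960.
σ_{2d} = 4.5% × √2 = 6.364%.
VaR = 1.960 × 6.364% = 12.473%.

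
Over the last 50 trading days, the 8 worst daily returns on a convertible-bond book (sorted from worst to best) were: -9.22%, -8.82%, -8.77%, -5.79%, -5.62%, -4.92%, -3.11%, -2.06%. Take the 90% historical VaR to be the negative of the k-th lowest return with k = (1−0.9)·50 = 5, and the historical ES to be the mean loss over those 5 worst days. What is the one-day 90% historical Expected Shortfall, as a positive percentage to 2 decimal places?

The 5 worst returns sum to -38.22%.
ES = −(-38.22%) / 5 = 7.644% ≈ 7.64%.

7.64%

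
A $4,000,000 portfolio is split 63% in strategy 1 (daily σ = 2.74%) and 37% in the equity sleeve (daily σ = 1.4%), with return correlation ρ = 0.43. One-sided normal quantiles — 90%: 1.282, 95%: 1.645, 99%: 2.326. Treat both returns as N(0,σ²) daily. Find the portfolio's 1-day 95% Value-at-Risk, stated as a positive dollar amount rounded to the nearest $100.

σ_p² = 0.63²·2.74² + 0.37²·1.4² + 2·0.43·0.63·0.37·2.74·1.4 = 4.0171 (%²).
σ_p = √4.0171 = 2.004%.
VaR = 1.645 × 2.004% = 3.297%; on $4,000,000 that is $131,880.

$131,900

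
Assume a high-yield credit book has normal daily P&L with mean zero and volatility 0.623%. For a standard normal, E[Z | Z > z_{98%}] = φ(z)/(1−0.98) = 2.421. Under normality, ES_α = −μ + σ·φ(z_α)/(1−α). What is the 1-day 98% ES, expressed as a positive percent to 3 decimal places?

ES = 0.623% × 2.421 = 1.508%.

1.508%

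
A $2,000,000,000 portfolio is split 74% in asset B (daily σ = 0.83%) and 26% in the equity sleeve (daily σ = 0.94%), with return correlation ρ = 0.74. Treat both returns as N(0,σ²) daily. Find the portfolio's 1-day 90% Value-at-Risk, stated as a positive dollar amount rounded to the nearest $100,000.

$20,800,000

σ_p² = 0.74²·0.83² + 0.26²·0.94² + 2·0.74·0.74·0.26·0.83·0.94 = 0.6591 (%²).
σ_p = √0.6591 = 0.812%.
At 90%, z = 1.282.
VaR = 1.282 × 0.812% = 1.041%; on $2,000,000,000 that is $20,820,000.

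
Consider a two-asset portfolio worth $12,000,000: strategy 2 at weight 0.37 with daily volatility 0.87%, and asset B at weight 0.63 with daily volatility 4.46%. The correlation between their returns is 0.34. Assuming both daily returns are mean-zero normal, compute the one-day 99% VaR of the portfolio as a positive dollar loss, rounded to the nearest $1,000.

σ_p² = 0.37²·0.87² + 0.63²·4.46² + 2·0.34·0.37·0.63·0.87·4.46 = 8.6136 (%²).
σ_p = √8.6136 = 2.935%.
At 99%, z = 2.326.
VaR = 2.326 × 2.935% = 6.827%; on $12,000,000 that is $819,240.

$819,000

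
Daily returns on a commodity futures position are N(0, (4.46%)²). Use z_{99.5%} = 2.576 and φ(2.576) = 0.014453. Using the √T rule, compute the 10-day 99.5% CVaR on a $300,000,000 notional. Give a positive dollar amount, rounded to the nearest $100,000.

$122,300,000

σ_{10d} = 4.46% × √10 = 14.104%.
ES multiplier = φ(z)/(1−α) = 0.014453/0.005 = 2.891.
ES = 14.104% × 2.891 = 40.775%; on $300,000,000: $122,325,000.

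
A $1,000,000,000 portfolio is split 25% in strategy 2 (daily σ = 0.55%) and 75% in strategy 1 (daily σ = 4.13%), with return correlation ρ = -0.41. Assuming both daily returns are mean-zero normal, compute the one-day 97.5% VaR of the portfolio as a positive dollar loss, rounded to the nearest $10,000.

σ_p² = 0.25²·0.55² + 0.75²·4.13² + 2·-0.41·0.25·0.75·0.55·4.13 = 9.2642 (%²).
σ_p = √9.2642 = 3.044%.
At 97.5%, z = 1.960.
VaR = 1.960 × 3.044% = 5.966%; on $1,000,000,000 that is $59,660,000.

$59,660,000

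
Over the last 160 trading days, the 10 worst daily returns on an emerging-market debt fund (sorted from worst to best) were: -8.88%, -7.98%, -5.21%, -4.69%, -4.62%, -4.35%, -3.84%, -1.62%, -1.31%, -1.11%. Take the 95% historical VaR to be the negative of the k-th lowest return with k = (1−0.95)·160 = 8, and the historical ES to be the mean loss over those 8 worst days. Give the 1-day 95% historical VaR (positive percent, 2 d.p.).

k = 8; the 8th lowest return is -1.62%, so VaR = 1.62%.

1.62%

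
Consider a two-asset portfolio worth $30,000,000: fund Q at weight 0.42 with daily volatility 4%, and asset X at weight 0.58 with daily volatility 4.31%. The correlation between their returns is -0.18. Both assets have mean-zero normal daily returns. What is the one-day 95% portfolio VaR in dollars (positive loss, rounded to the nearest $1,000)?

$1,357,000

σ_p² = 0.42²·4² + 0.58²·4.31² + 2·-0.18·0.42·0.58·4·4.31 = 7.5595 (%²).
σ_p = √7.5595 = 2.749%.
At 95%, z = 1.645.
VaR = 1.645 × 2.749% = 4.522%; on $30,000,000 that is $1,356,600.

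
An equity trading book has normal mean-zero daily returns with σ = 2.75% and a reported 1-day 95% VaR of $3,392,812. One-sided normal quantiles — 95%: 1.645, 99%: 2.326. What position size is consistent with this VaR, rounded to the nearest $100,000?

VaR as a fraction of value: z·σ = 1.645 × 2.75% = 4.52375%.
Position = $3,392,812 / 0.0452375 = $74,999,989.

$75,000,000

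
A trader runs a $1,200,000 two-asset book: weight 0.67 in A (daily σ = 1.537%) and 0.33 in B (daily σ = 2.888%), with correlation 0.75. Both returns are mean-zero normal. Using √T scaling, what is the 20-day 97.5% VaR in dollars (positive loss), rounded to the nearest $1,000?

σ_p = √(0.67²·1.537² + 0.33²·2.888² + 2·0.75·0.67·0.33·1.537·2.888) = 1.855%.
σ_{20d} = 1.855% × √20 = 8.296%.
z(97.5%) = 1.960.
VaR = 1.960 × 8.296% = 16.260%; on $1,200,000 that is $195,120.

$195,000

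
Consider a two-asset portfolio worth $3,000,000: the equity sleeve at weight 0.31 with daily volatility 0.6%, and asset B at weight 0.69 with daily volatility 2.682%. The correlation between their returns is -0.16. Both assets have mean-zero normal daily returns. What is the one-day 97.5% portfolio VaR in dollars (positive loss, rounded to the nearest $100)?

σ_p² = 0.31²·0.6² + 0.69²·2.682² + 2·-0.16·0.31·0.69·0.6·2.682 = 3.3491 (%²).
σ_p = √3.3491 = 1.830%.
At 97.5%, z = 1.960.
VaR = 1.960 × 1.830% = 3.587%; on $3,000,000 that is $107,610.

$107,600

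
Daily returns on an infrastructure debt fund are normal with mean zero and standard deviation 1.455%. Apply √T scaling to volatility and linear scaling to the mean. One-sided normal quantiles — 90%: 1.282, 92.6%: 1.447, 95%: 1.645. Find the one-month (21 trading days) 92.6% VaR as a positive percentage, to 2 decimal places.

σ_{21d} = 1.455% × √21 = 6.668%.
VaR = 1.447 × 6.668% = 9.649%.

9.65%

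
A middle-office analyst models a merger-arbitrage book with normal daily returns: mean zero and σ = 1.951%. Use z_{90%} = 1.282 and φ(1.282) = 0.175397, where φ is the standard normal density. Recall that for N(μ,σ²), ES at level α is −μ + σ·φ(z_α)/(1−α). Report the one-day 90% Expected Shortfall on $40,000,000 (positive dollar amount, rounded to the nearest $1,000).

$1,369,000

Tail multiplier: φ(z)/(1−α) = 0.175397 / 0.1 = 1.754.
ES = 1.951% × 1.754 = 3.422%.
On $40,000,000: 0.03422 × $40,000,000 = $1,368,800.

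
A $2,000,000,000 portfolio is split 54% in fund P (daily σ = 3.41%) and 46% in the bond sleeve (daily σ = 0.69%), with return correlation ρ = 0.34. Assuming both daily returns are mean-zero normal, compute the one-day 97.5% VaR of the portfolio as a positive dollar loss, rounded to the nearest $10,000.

$77,300,000

σ_p² = 0.54²·3.41² + 0.46²·0.69² + 2·0.34·0.54·0.46·3.41·0.69 = 3.8889 (%²).
σ_p = √3.8889 = 1.972%.
At 97.5%, z = 1.960.
VaR = 1.960 × 1.972% = 3.865%; on $2,000,000,000 that is $77,300,000.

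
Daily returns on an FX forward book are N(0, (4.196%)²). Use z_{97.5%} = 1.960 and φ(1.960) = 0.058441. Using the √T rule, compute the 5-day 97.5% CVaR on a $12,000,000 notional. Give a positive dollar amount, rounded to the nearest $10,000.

$2,630,000

σ_{5d} = 4.196% × √5 = 9.383%.
ES multiplier = φ(z)/(1−α) = 0.058441/0.025 = 2.338.
ES = 9.383% × 2.338 = 21.937%; on $12,000,000: $2,632,440.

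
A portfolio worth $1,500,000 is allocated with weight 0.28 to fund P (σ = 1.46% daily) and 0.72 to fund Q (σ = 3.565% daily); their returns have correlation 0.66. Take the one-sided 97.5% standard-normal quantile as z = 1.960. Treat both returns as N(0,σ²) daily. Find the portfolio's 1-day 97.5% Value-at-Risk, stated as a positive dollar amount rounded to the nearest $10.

$83,880

σ_p² = 0.28²·1.46² + 0.72²·3.565² + 2·0.66·0.28·0.72·1.46·3.565 = 8.1407 (%²).
σ_p = √8.1407 = 2.853%.
VaR = 1.960 × 2.853% = 5.592%; on $1,500,000 that is $83,880.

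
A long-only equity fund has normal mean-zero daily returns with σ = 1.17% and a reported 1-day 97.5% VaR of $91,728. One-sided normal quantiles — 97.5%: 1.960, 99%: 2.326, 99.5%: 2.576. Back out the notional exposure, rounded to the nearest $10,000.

$4,000,000

VaR as a fraction of value: z·σ = 1.960 × 1.17% = 2.2932%.
Position = $91,728 / 0.022932 = $4,000,000.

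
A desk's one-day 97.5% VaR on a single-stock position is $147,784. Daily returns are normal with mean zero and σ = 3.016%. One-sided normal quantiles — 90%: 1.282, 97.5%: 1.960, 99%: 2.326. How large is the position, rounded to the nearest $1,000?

VaR as a fraction of value: z·σ = 1.960 × 3.016% = 5.91136%.
Position = $147,784 / 0.0591136 = $2,500,000.

$2,500,000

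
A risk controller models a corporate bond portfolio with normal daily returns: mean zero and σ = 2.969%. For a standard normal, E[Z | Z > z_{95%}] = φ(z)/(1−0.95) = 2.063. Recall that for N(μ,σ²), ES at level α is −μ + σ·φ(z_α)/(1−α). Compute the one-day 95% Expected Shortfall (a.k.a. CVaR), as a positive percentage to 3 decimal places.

ES = 2.969% × 2.063 = 6.125%.

6.125%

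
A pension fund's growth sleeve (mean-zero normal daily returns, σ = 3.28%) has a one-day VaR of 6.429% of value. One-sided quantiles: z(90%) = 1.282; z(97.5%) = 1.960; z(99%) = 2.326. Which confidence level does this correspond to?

97.5%

Implied z = VaR/σ = 6.429 / 3.28 = 1.960.
This matches z(97.5%) = 1.960.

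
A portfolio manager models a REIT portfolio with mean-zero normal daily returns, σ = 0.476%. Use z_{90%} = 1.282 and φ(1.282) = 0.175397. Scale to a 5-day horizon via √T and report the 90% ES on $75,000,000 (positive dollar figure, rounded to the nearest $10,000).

$1,400,000

σ_{5d} = 0.476% × √5 = 1.064%.
ES multiplier = φ(z)/(1−α) = 0.175397/0.1 = 1.754.
ES = 1.064% × 1.754 = 1.866%; on $75,000,000: $1,399,500.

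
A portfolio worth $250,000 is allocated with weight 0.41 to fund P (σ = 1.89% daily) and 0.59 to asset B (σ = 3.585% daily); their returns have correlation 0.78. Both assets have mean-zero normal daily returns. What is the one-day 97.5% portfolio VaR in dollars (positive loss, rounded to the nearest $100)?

σ_p² = 0.41²·1.89² + 0.59²·3.585² + 2·0.78·0.41·0.59·1.89·3.585 = 7.6312 (%²).
σ_p = √7.6312 = 2.762%.
At 97.5%, z = 1.960.
VaR = 1.960 × 2.762% = 5.414%; on $250,000 that is $13,535.

$13,500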